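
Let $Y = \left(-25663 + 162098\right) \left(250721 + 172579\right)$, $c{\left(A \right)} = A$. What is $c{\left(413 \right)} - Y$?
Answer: $-57752935087$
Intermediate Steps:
$Y = 57752935500$ ($Y = 136435 \cdot 423300 = 57752935500$)
$c{\left(413 \right)} - Y = 413 - 57752935500 = -57752935087$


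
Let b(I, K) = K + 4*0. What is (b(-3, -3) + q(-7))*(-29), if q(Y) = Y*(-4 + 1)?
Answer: -522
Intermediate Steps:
b(I, K) = K (b(I, K) = K + 0 = K)
q(Y) = -3*Y (q(Y) = Y*(-3) = -3*Y)
(b(-3, -3) + q(-7))*(-29) = (-3 - 3*(-7))*(-29) = (-3 + 21)*(-29) = 18*(-29) = -522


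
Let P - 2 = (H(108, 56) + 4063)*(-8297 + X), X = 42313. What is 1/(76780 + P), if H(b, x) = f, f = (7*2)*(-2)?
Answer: 1/137331342 ≈ 7.2817e-9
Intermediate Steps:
f = -28 (f = 14*(-2) = -28)
H(b, x) = -28
P = 137254562 (P = 2 + (-28 + 4063)*(-8297 + 42313) = 2 + 4035*34016 = 2 + 137254560 = 137254562)
1/(76780 + P) = 1/(76780 + 137254562) = 1/137331342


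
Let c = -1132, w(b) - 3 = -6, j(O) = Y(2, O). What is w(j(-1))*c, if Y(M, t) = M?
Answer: 3396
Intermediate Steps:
j(O) = 2
w(b) = -3 (w(b) = 3 - 6 = -3)
w(j(-1))*c = -3*(-1132) = 3396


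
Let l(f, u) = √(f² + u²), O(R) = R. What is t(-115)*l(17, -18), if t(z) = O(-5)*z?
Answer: 575*√613 ≈ 14236.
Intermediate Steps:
t(z) = -5*z
t(-115)*l(17, -18) = (-5*(-115))*√(17² + (-18)²) = 575*√(289 + 324) = 575*√613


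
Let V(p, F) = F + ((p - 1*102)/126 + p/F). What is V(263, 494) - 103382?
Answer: -228716000/2223 ≈ -1.0289e+5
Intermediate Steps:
V(p, F) = -17/21 + F + p/126 + p/F (V(p, F) = F + ((p - 102)*(1/126) + p/F) = F + ((-102 + p)*(1/126) + p/F) = F + ((-17/21 + p/126) + p/F) = F + (-17/21 + p/126 + p/F) = -17/21 + F + p/126 + p/F)
V(263, 494) - 103382 = (-17/21 + 494 + (1/126)*263 + 263/494) - 103382 = (-17/21 + 494 + 263/126 + 263*(1/494)) - 103382 = (-17/21 + 494 + 263/126 + 263/494) - 103382 = 1102186/2223 - 103382 = -228716000/2223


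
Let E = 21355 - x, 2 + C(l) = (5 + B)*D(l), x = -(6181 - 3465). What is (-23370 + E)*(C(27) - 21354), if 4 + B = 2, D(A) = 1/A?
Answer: -134734303/9 ≈ -1.4970e+7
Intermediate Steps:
B = -2 (B = -4 + 2 = -2)
x = -2716 (x = -1*2716 = -2716)
C(l) = -2 + 3/l (C(l) = -2 + (5 - 2)/l = -2 + 3/l)
E = 24071 (E = 21355 - 1*(-2716) = 21355 + 2716 = 24071)
(-23370 + E)*(C(27) - 21354) = (-23370 + 24071)*((-2 + 3/27) - 21354) = 701*((-2 + 3*(1/27)) - 21354) = 701*((-2 + ⅑) - 21354) = 701*(-17/9 - 21354) = 701*(-192203/9) = -134734303/9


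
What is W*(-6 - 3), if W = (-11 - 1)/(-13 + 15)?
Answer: 54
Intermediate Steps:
W = -6 (W = -12/2 = -12*½ = -6)
W*(-6 - 3) = -6*(-6 - 3) = -6*(-9) = 54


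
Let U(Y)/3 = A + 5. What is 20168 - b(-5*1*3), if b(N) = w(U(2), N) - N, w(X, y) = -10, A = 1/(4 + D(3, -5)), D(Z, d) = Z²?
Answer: 20163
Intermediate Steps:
A = 1/13 (A = 1/(4 + 3²) = 1/(4 + 9) = 1/13 ≈ 0.076923)
U(Y) = 198/13 (U(Y) = 3*(1/13 + 5) = 3*(66/13) = 198/13)
b(N) = -10 - N
20168 - b(-5*1*3) = 20168 - (-10 - (-5*1)*3) = 20168 - (-10 - (-5)*3) = 20168 - (-10 - 1*(-15)) = 20168 - (-10 + 15) = 20168 - 1*5 = 20168 - 5 = 20163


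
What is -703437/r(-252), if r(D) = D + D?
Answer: 33497/24 ≈ 1395.7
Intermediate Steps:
r(D) = 2*D
-703437/r(-252) = -703437/(2*(-252)) = -703437/(-504) = -703437*(-1/504) = 33497/24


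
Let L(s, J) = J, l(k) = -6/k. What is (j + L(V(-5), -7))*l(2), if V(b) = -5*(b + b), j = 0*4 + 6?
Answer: 3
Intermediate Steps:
j = 6 (j = 0 + 6 = 6)
V(b) = -10*b
(j + L(V(-5), -7))*l(2) = (6 - 7)*(-6/2) = -(-6)/2 = -1*(-3) = 3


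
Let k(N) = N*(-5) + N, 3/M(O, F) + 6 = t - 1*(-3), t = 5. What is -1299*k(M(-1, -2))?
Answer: 7794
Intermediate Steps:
M(O, F) = 3/2 (M(O, F) = 3/(-6 + (5 - 1*(-3))) = 3/(-6 + (5 + 3)) = 3/(-6 + 8) = 3/2)
k(N) = -4*N (k(N) = -5*N + N = -4*N)
-1299*k(M(-1, -2)) = -(-5196)*3/2 = -1299*(-6) = 7794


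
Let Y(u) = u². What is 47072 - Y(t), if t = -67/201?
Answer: 423647/9 ≈ 47072.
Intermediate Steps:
t = -⅓ (t = -67*1/201 = -⅓ ≈ -0.33333)
47072 - Y(t) = 47072 - (-⅓)² = 47072 - 1*⅑ = 47072 - ⅑ = 423647/9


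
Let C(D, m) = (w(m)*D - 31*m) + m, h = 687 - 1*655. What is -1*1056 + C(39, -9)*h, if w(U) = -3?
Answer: 3840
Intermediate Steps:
h = 32 (h = 687 - 655 = 32)
C(D, m) = -30*m - 3*D (C(D, m) = (-3*D - 31*m) + m = (-31*m - 3*D) + m = -30*m - 3*D)
-1*1056 + C(39, -9)*h = -1*1056 + (-30*(-9) - 3*39)*32 = -1056 + (270 - 117)*32 = -1056 + 153*32 = -1056 + 4896 = 3840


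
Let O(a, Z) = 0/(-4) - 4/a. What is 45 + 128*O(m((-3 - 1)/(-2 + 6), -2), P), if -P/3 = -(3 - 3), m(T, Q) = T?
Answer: 557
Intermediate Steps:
P = 0 (P = -(-3)*(3 - 3) = -(-3)*0 = -3*0 = 0)
O(a, Z) = -4/a (O(a, Z) = 0*(-¼) - 4/a = 0 - 4/a = -4/a)
45 + 128*O(m((-3 - 1)/(-2 + 6), -2), P) = 45 + 128*(-4*(-2 + 6)/(-3 - 1)) = 45 + 128*(-4*(-1/1)) = 45 + 128*(-4/((-4*¼))) = 45 + 128*(-4/(-1)) = 45 + 128*(-4*(-1)) = 45 + 128*4 = 45 + 512 = 557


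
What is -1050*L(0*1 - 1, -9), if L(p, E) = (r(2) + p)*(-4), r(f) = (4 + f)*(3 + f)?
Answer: 121800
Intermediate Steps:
r(f) = (3 + f)*(4 + f)
L(p, E) = -120 - 4*p (L(p, E) = ((12 + 2² + 7*2) + p)*(-4) = ((12 + 4 + 14) + p)*(-4) = (30 + p)*(-4) = -120 - 4*p)
-1050*L(0*1 - 1, -9) = -1050*(-120 - 4*(0*1 - 1)) = -1050*(-120 - 4*(0 - 1)) = -1050*(-120 - 4*(-1)) = -1050*(-120 + 4) = -1050*(-116) = 121800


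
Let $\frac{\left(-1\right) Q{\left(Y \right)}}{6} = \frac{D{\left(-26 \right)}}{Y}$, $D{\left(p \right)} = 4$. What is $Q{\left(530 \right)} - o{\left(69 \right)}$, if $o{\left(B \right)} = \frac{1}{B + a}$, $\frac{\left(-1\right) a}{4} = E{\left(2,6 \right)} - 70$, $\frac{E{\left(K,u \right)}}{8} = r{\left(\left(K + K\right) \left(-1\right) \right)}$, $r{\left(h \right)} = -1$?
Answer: $- \frac{4837}{100965} \approx -0.047908$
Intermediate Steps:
$E{\left(K,u \right)} = -8$ ($E{\left(K,u \right)} = 8 \left(-1\right) = -8$)
$Q{\left(Y \right)} = - \frac{24}{Y}$ ($Q{\left(Y \right)} = - 6 \frac{4}{Y} = - \frac{24}{Y}$)
$a = 312$ ($a = - 4 \left(-8 - 70\right) = \left(-4\right) \left(-78\right) = 312$)
$o{\left(B \right)} = \frac{1}{312 + B}$ ($o{\left(B \right)} = \frac{1}{B + 312} = \frac{1}{312 + B}$)
$Q{\left(530 \right)} - o{\left(69 \right)} = - \frac{24}{530} - \frac{1}{312 + 69} = \left(-24\right) \frac{1}{530} - \frac{1}{381} = - \frac{12}{265} - \frac{1}{381} = - \frac{4837}{100965}$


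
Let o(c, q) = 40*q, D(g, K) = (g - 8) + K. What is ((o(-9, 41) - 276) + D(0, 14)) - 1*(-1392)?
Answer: 2762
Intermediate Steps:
D(g, K) = -8 + K + g (D(g, K) = (-8 + g) + K = -8 + K + g)
((o(-9, 41) - 276) + D(0, 14)) - 1*(-1392) = ((40*41 - 276) + (-8 + 14 + 0)) - 1*(-1392) = ((1640 - 276) + 6) + 1392 = (1364 + 6) + 1392 = 1370 + 1392 = 2762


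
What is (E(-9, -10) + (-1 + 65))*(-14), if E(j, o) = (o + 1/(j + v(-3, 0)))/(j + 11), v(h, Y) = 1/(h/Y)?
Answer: -7427/9 ≈ -825.22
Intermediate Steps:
v(h, Y) = Y/h
E(j, o) = (o + 1/j)/(11 + j) (E(j, o) = (o + 1/(j + 0/(-3)))/(j + 11) = (o + 1/(j + 0*(-⅓)))/(11 + j) = (o + 1/(j + 0))/(11 + j) = (o + 1/j)/(11 + j))
(E(-9, -10) + (-1 + 65))*(-14) = ((1 - 9*(-10))/((-9)*(11 - 9)) + (-1 + 65))*(-14) = (-⅑*(1 + 90)/2 + 64)*(-14) = (-⅑*½*91 + 64)*(-14) = (-91/18 + 64)*(-14) = (1061/18)*(-14) = -7427/9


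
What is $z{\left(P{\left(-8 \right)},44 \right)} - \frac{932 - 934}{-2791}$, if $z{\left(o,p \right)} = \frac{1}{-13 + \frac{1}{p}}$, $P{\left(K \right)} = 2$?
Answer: $- \frac{123946}{1593661} \approx -0.077774$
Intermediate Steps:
$z{\left(P{\left(-8 \right)},44 \right)} - \frac{932 - 934}{-2791} = \left(-1\right) 44 \frac{1}{-1 + 13 \cdot 44} - \frac{932 - 934}{-2791} = \left(-1\right) 44 \frac{1}{-1 + 572} - \left(932 - 934\right) \left(- \frac{1}{2791}\right) = \left(-1\right) 44 \cdot \frac{1}{571} - \left(-2\right) \left(- \frac{1}{2791}\right) = \left(-1\right) 44 \cdot \frac{1}{571} - \frac{2}{2791} = - \frac{44}{571} - \frac{2}{2791} = - \frac{123946}{1593661}$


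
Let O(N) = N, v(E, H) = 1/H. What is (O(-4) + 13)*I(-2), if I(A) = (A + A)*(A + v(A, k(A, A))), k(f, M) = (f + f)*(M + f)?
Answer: 279/4 ≈ 69.750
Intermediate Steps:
k(f, M) = 2*f*(M + f) (k(f, M) = (2*f)*(M + f) = 2*f*(M + f))
I(A) = 2*A*(A + 1/(4*A²)) (I(A) = (A + A)*(A + 1/(2*A*(A + A))) = (2*A)*(A + 1/(2*A*(2*A))) = (2*A)*(A + 1/(4*A²)) = 2*A*(A + 1/(4*A²)))
(O(-4) + 13)*I(-2) = (-4 + 13)*((½)*(1 + 4*(-2)³)/(-2)) = 9*((½)*(-½)*(1 + 4*(-8))) = 9*((½)*(-½)*(1 - 32)) = 9*((½)*(-½)*(-31)) = 9*(31/4) = 279/4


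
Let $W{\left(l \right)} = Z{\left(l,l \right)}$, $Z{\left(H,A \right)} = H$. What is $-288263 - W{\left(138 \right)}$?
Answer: $-288401$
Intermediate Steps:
$W{\left(l \right)} = l$
$-288263 - W{\left(138 \right)} = -288263 - 138 = -288401$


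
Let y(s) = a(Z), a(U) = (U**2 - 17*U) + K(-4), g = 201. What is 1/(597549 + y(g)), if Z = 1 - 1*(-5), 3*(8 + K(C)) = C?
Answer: 3/1792421 ≈ 1.6737e-6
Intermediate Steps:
K(C) = -8 + C/3
Z = 6 (Z = 1 + 5 = 6)
a(U) = -28/3 + U**2 - 17*U (a(U) = (U**2 - 17*U) + (-8 + (1/3)*(-4)) = (U**2 - 17*U) + (-8 - 4/3) = (U**2 - 17*U) - 28/3 = -28/3 + U**2 - 17*U)
y(s) = -226/3 (y(s) = -28/3 + 6**2 - 17*6 = -28/3 + 36 - 102 = -226/3)
1/(597549 + y(g)) = 1/(597549 - 226/3) = 1/(1792421/3) = 3/1792421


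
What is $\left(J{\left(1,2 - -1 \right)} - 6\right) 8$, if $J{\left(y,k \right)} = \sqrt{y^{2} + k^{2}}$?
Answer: $-48 + 8 \sqrt{10} \approx -22.702$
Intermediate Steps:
$J{\left(y,k \right)} = \sqrt{k^{2} + y^{2}}$
$\left(J{\left(1,2 - -1 \right)} - 6\right) 8 = \left(\sqrt{\left(2 - -1\right)^{2} + 1^{2}} - 6\right) 8 = \left(\sqrt{\left(2 + 1\right)^{2} + 1} - 6\right) 8 = \left(\sqrt{3^{2} + 1} - 6\right) 8 = \left(\sqrt{9 + 1} - 6\right) 8 = \left(\sqrt{10} - 6\right) 8 = \left(-6 + \sqrt{10}\right) 8 = -48 + 8 \sqrt{10}$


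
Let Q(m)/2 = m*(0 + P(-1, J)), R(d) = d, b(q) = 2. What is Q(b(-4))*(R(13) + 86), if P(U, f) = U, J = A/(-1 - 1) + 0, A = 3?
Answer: -396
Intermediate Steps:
J = -3/2 (J = 3/(-1 - 1) + 0 = 3/(-2) + 0 = -½*3 + 0 = -3/2 + 0 = -3/2 ≈ -1.5000)
Q(m) = -2*m (Q(m) = 2*(m*(0 - 1)) = 2*(m*(-1)) = 2*(-m) = -2*m)
Q(b(-4))*(R(13) + 86) = (-2*2)*(13 + 86) = -4*99 = -396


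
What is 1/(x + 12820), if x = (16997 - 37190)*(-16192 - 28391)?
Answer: 1/900277339 ≈ 1.1108e-9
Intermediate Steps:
x = 900264519 (x = -20193*(-44583) = 900264519)
1/(x + 12820) = 1/(900264519 + 12820) = 1/900277339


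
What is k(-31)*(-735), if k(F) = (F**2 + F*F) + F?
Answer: -1389885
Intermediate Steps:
k(F) = F + 2*F**2 (k(F) = (F**2 + F**2) + F = 2*F**2 + F = F + 2*F**2)
k(-31)*(-735) = -31*(1 + 2*(-31))*(-735) = -31*(1 - 62)*(-735) = -31*(-61)*(-735) = 1891*(-735) = -1389885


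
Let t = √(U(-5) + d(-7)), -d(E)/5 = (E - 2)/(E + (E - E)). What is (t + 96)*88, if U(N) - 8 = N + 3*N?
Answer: 8448 + 88*I*√903/7 ≈ 8448.0 + 377.77*I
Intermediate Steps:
d(E) = -5*(-2 + E)/E (d(E) = -5*(E - 2)/(E + (E - E)) = -5*(-2 + E)/(E + 0) = -5*(-2 + E)/E)
U(N) = 8 + 4*N (U(N) = 8 + (N + 3*N) = 8 + 4*N)
t = I*√903/7 (t = √((8 + 4*(-5)) + (-5 + 10/(-7))) = √((8 - 20) + (-5 + 10*(-⅐))) = √(-12 + (-5 - 10/7)) = √(-12 - 45/7) = √(-129/7) = I*√903/7 ≈ 4.2929*I)
(t + 96)*88 = (I*√903/7 + 96)*88 = (96 + I*√903/7)*88 = 8448 + 88*I*√903/7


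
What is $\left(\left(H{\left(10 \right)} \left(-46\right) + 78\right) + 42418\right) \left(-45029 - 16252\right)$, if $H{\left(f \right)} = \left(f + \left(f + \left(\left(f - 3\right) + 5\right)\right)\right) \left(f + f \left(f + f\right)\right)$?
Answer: $16338985344$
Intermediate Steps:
$H{\left(f \right)} = \left(2 + 3 f\right) \left(f + 2 f^{2}\right)$ ($H{\left(f \right)} = \left(f + \left(f + \left(\left(-3 + f\right) + 5\right)\right)\right) \left(f + f 2 f\right) = \left(f + \left(f + \left(2 + f\right)\right)\right) \left(f + 2 f^{2}\right) = \left(f + \left(2 + 2 f\right)\right) \left(f + 2 f^{2}\right) = \left(2 + 3 f\right) \left(f + 2 f^{2}\right)$)
$\left(\left(H{\left(10 \right)} \left(-46\right) + 78\right) + 42418\right) \left(-45029 - 16252\right) = \left(\left(10 \left(2 + 6 \cdot 10^{2} + 7 \cdot 10\right) \left(-46\right) + 78\right) + 42418\right) \left(-45029 - 16252\right) = \left(\left(10 \left(2 + 6 \cdot 100 + 70\right) \left(-46\right) + 78\right) + 42418\right) \left(-61281\right) = \left(\left(10 \left(2 + 600 + 70\right) \left(-46\right) + 78\right) + 42418\right) \left(-61281\right) = \left(\left(10 \cdot 672 \left(-46\right) + 78\right) + 42418\right) \left(-61281\right) = \left(\left(6720 \left(-46\right) + 78\right) + 42418\right) \left(-61281\right) = \left(\left(-309120 + 78\right) + 42418\right) \left(-61281\right) = \left(-309042 + 42418\right) \left(-61281\right) = \left(-266624\right) \left(-61281\right) = 16338985344$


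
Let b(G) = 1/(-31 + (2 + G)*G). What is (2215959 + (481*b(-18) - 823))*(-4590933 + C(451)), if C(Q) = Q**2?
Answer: -2497779992081356/257 ≈ -9.7190e+12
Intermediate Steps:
b(G) = 1/(-31 + G*(2 + G))
(2215959 + (481*b(-18) - 823))*(-4590933 + C(451)) = (2215959 + (481/(-31 + (-18)**2 + 2*(-18)) - 823))*(-4590933 + 451**2) = (2215959 + (481/(-31 + 324 - 36) - 823))*(-4590933 + 203401) = (2215959 + (481/257 - 823))*(-4387532) = (2215959 - 211030/257)*(-4387532) = (569290433/257)*(-4387532) = -2497779992081356/257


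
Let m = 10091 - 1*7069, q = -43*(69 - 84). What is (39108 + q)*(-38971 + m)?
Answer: -1429080597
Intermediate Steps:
q = 645 (q = -43*(-15) = 645)
m = 3022 (m = 10091 - 7069 = 3022)
(39108 + q)*(-38971 + m) = (39108 + 645)*(-38971 + 3022) = 39753*(-35949) = -1429080597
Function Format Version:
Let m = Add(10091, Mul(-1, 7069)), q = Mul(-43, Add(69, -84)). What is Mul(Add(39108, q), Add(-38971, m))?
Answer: -1429080597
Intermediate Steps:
q = 645 (q = Mul(-43, -15) = 645)
m = 3022 (m = Add(10091, -7069) = 3022)
Mul(Add(39108, q), Add(-38971, m)) = Mul(Add(39108, 645), Add(-38971, 3022)) = Mul(39753, -35949) = -1429080597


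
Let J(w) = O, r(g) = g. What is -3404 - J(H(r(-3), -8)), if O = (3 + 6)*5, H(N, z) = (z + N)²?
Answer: -3449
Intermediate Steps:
H(N, z) = (N + z)²
O = 45 (O = 9*5 = 45)
J(w) = 45
-3404 - J(H(r(-3), -8)) = -3404 - 1*45 = -3404 - 45 = -3449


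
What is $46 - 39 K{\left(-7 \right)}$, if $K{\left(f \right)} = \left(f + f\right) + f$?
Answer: $865$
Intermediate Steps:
$K{\left(f \right)} = 3 f$ ($K{\left(f \right)} = 2 f + f = 3 f$)
$46 - 39 K{\left(-7 \right)} = 46 - 39 \cdot 3 \left(-7\right) = 46 - -819 = 46 + 819 = 865$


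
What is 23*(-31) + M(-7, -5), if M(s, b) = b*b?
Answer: -688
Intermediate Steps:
M(s, b) = b²
23*(-31) + M(-7, -5) = 23*(-31) + (-5)² = -713 + 25 = -688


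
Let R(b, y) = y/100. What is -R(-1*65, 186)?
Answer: -93/50 ≈ -1.8600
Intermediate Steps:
R(b, y) = y/100 (R(b, y) = y*(1/100) = y/100)
-R(-1*65, 186) = -186/100 = -1*93/50 = -93/50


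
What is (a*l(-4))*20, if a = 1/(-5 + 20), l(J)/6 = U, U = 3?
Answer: 24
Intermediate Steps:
l(J) = 18 (l(J) = 6*3 = 18)
a = 1/15 ≈ 0.066667
(a*l(-4))*20 = ((1/15)*18)*20 = (6/5)*20 = 24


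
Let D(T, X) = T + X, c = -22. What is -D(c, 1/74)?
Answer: 1627/74 ≈ 21.986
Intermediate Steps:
-D(c, 1/74) = -(-22 + 1/74) = -1*(-1627/74) = 1627/74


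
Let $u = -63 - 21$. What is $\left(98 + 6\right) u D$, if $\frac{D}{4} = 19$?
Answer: $-663936$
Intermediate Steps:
$D = 76$ ($D = 4 \cdot 19 = 76$)
$u = -84$ ($u = -63 - 21 = -84$)
$\left(98 + 6\right) u D = \left(98 + 6\right) \left(-84\right) 76 = 104 \left(-84\right) 76 = \left(-8736\right) 76 = -663936$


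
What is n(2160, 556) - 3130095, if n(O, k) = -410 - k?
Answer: -3131061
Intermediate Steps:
n(2160, 556) - 3130095 = (-410 - 1*556) - 3130095 = (-410 - 556) - 3130095 = -966 - 3130095 = -3131061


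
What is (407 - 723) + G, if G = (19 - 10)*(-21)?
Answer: -505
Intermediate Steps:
G = -189 (G = 9*(-21) = -189)
(407 - 723) + G = (407 - 723) - 189 = -316 - 189 = -505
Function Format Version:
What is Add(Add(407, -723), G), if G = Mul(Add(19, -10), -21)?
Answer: -505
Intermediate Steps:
G = -189 (G = Mul(9, -21) = -189)
Add(Add(407, -723), G) = Add(Add(407, -723), -189) = Add(-316, -189) = -505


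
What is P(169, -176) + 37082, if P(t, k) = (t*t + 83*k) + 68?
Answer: 51103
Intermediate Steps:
P(t, k) = 68 + t**2 + 83*k (P(t, k) = (t**2 + 83*k) + 68 = 68 + t**2 + 83*k)
P(169, -176) + 37082 = (68 + 169**2 + 83*(-176)) + 37082 = (68 + 28561 - 14608) + 37082 = 14021 + 37082 = 51103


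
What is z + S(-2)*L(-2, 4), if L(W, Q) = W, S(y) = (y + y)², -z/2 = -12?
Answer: -8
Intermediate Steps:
z = 24 (z = -2*(-12) = 24)
S(y) = 4*y² (S(y) = (2*y)² = 4*y²)
z + S(-2)*L(-2, 4) = 24 + (4*(-2)²)*(-2) = 24 + (4*4)*(-2) = 24 + 16*(-2) = 24 - 32 = -8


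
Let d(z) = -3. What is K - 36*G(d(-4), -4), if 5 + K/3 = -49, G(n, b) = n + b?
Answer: 90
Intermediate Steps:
G(n, b) = b + n
K = -162 (K = -15 + 3*(-49) = -15 - 147 = -162)
K - 36*G(d(-4), -4) = -162 - 36*(-4 - 3) = -162 - 36*(-7) = -162 + 252 = 90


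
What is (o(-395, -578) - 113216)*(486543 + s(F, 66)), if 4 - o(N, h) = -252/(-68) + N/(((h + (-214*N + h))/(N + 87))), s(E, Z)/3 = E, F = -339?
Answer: -38955997673395314/708679 ≈ -5.4970e+10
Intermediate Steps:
s(E, Z) = 3*E
o(N, h) = 5/17 - N*(87 + N)/(-214*N + 2*h) (o(N, h) = 4 - (-252/(-68) + N/(((h + (-214*N + h))/(N + 87)))) = 4 - (-252*(-1/68) + N/(((h + (h - 214*N))/(87 + N)))) = 4 - (63/17 + N/(((-214*N + 2*h)/(87 + N)))) = 4 - (63/17 + N*((87 + N)/(-214*N + 2*h))) = 4 - (63/17 + N*(87 + N)/(-214*N + 2*h)) = 4 + (-63/17 - N*(87 + N)/(-214*N + 2*h)) = 5/17 - N*(87 + N)/(-214*N + 2*h))
(o(-395, -578) - 113216)*(486543 + s(F, 66)) = ((-10*(-578) + 17*(-395)**2 + 2549*(-395))/(34*(-1*(-578) + 107*(-395))) - 113216)*(486543 + 3*(-339)) = ((5780 + 17*156025 - 1006855)/(34*(578 - 42265)) - 113216)*(486543 - 1017) = ((1/34)*(5780 + 2652425 - 1006855)/(-41687) - 113216)*485526 = ((1/34)*(-1/41687)*1651350 - 113216)*485526 = (-825675/708679 - 113216)*485526 = -80234627339/708679*485526 = -38955997673395314/708679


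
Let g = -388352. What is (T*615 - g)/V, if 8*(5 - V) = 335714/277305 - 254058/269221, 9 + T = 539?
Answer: 53327165406650310/370790433887 ≈ 1.4382e+5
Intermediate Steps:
T = 530 (T = -9 + 539 = 530)
V = 370790433887/74656329405 (V = 5 - (335714/277305 - 254058/269221)/8 = 5 - ⅛*19929705104/74656329405 = 5 - 2491213138/74656329405 = 370790433887/74656329405 ≈ 4.9666)
(T*615 - g)/V = (530*615 - 1*(-388352))/(370790433887/74656329405) = (325950 + 388352)*(74656329405/370790433887) = 714302*(74656329405/370790433887) = 53327165406650310/370790433887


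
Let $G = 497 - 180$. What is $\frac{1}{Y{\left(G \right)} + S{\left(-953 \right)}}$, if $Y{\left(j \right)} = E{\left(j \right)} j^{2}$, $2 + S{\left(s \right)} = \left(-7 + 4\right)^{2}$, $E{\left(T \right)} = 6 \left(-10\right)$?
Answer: $- \frac{1}{6029333} \approx -1.6586 \cdot 10^{-7}$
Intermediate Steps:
$E{\left(T \right)} = -60$
$S{\left(s \right)} = 7$ ($S{\left(s \right)} = -2 + \left(-7 + 4\right)^{2} = -2 + \left(-3\right)^{2} = -2 + 9 = 7$)
$G = 317$
$Y{\left(j \right)} = - 60 j^{2}$
$\frac{1}{Y{\left(G \right)} + S{\left(-953 \right)}} = \frac{1}{- 60 \cdot 317^{2} + 7} = \frac{1}{\left(-60\right) 100489 + 7} = \frac{1}{-6029340 + 7} = \frac{1}{-6029333} = - \frac{1}{6029333}$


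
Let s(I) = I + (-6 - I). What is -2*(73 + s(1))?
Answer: -134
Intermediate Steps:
s(I) = -6
-2*(73 + s(1)) = -2*(73 - 6) = -2*67 = -134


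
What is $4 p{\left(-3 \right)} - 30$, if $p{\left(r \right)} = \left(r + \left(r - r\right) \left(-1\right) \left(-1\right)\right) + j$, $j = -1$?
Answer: $-46$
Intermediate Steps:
$p{\left(r \right)} = -1 + r$ ($p{\left(r \right)} = \left(r + \left(r - r\right) \left(-1\right) \left(-1\right)\right) - 1 = \left(r + 0 \left(-1\right) \left(-1\right)\right) - 1 = \left(r + 0 \left(-1\right)\right) - 1 = \left(r + 0\right) - 1 = r - 1 = -1 + r$)
$4 p{\left(-3 \right)} - 30 = 4 \left(-1 - 3\right) - 30 = 4 \left(-4\right) - 30 = -16 - 30 = -46$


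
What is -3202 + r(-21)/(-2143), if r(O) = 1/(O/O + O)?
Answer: -137237719/42860 ≈ -3202.0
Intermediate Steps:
r(O) = 1/(1 + O)
-3202 + r(-21)/(-2143) = -3202 + 1/((1 - 21)*(-2143)) = -3202 - 1/2143/(-20) = -3202 - 1/20*(-1/2143) = -3202 + 1/42860 = -137237719/42860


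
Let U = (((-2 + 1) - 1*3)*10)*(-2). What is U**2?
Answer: 6400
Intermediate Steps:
U = 80 (U = ((-1 - 3)*10)*(-2) = -4*10*(-2) = -40*(-2) = 80)
U**2 = 80**2 = 6400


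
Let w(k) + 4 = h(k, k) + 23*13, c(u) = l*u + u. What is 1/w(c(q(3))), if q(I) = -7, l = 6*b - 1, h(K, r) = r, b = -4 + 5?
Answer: 1/253 ≈ 0.0039526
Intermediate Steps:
b = 1
l = 5 (l = 6*1 - 1 = 6 - 1 = 5)
c(u) = 6*u (c(u) = 5*u + u = 6*u)
w(k) = 295 + k (w(k) = -4 + (k + 23*13) = -4 + (k + 299) = -4 + (299 + k) = 295 + k)
1/w(c(q(3))) = 1/(295 + 6*(-7)) = 1/(295 - 42) = 1/253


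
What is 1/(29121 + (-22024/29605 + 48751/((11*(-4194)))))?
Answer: 1365797070/39770917146899 ≈ 3.4342e-5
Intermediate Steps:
1/(29121 + (-22024/29605 + 48751/((11*(-4194))))) = 1/(29121 + (-22024*1/29605 + 48751/(-46134))) = 1/(29121 + (-22024/29605 + 48751*(-1/46134))) = 1/(29121 + (-22024/29605 - 48751/46134)) = 1/(29121 - 2459328571/1365797070) = 1/(39770917146899/1365797070) = 1365797070/39770917146899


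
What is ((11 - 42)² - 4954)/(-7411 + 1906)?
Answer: 1331/1835 ≈ 0.72534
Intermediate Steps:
((11 - 42)² - 4954)/(-7411 + 1906) = ((-31)² - 4954)/(-5505) = (961 - 4954)*(-1/5505) = -3993*(-1/5505) = 1331/1835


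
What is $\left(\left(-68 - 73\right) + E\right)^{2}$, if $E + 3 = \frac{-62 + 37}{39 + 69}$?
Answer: $\frac{242642929}{11664} \approx 20803.0$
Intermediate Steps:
$E = - \frac{349}{108}$ ($E = -3 + \frac{-62 + 37}{39 + 69} = -3 - \frac{25}{108} = - \frac{349}{108} \approx -3.2315$)
$\left(\left(-68 - 73\right) + E\right)^{2} = \left(\left(-68 - 73\right) - \frac{349}{108}\right)^{2} = \left(-141 - \frac{349}{108}\right)^{2} = \left(- \frac{15577}{108}\right)^{2} = \frac{242642929}{11664}$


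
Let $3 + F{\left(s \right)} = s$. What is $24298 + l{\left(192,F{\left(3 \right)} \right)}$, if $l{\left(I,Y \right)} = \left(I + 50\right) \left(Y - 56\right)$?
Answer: $10746$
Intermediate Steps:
$F{\left(s \right)} = -3 + s$
$l{\left(I,Y \right)} = \left(-56 + Y\right) \left(50 + I\right)$ ($l{\left(I,Y \right)} = \left(50 + I\right) \left(-56 + Y\right) = \left(-56 + Y\right) \left(50 + I\right)$)
$24298 + l{\left(192,F{\left(3 \right)} \right)} = 24298 + \left(-2800 - 10752 + 50 \left(-3 + 3\right) + 192 \left(-3 + 3\right)\right) = 24298 + \left(-2800 - 10752 + 50 \cdot 0 + 192 \cdot 0\right) = 24298 + \left(-2800 - 10752 + 0 + 0\right) = 24298 - 13552 = 10746$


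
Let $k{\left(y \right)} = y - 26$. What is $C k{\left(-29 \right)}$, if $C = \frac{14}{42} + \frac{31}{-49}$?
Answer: $\frac{2420}{147} \approx 16.463$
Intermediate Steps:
$k{\left(y \right)} = -26 + y$
$C = - \frac{44}{147}$ ($C = 14 \cdot \frac{1}{42} + 31 \left(- \frac{1}{49}\right) = \frac{1}{3} - \frac{31}{49} = - \frac{44}{147} \approx -0.29932$)
$C k{\left(-29 \right)} = - \frac{44 \left(-26 - 29\right)}{147} = \left(- \frac{44}{147}\right) \left(-55\right) = \frac{2420}{147}$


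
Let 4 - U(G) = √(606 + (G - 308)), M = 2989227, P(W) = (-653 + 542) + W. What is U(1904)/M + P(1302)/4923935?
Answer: 3579865097/14718759448245 - √2202/2989227 ≈ 0.00022752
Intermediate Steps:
P(W) = -111 + W
U(G) = 4 - √(298 + G) (U(G) = 4 - √(606 + (G - 308)) = 4 - √(606 + (-308 + G)) = 4 - √(298 + G))
U(1904)/M + P(1302)/4923935 = (4 - √(298 + 1904))/2989227 + (-111 + 1302)/4923935 = (4 - √2202)*(1/2989227) + 1191*(1/4923935) = (4/2989227 - √2202/2989227) + 1191/4923935 = 3579865097/14718759448245 - √2202/2989227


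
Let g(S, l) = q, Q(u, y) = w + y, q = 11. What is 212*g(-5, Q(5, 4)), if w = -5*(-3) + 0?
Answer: 2332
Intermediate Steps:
w = 15 (w = 15 + 0 = 15)
Q(u, y) = 15 + y
g(S, l) = 11
212*g(-5, Q(5, 4)) = 212*11 = 2332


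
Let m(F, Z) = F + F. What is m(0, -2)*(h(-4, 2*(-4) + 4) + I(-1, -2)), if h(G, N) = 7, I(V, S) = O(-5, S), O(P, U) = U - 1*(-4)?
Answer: 0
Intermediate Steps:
O(P, U) = 4 + U (O(P, U) = U + 4 = 4 + U)
I(V, S) = 4 + S
m(F, Z) = 2*F
m(0, -2)*(h(-4, 2*(-4) + 4) + I(-1, -2)) = (2*0)*(7 + (4 - 2)) = 0*(7 + 2) = 0*9 = 0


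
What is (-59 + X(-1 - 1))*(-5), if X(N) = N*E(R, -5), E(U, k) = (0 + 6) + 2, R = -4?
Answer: 375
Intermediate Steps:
E(U, k) = 8 (E(U, k) = 6 + 2 = 8)
X(N) = 8*N (X(N) = N*8 = 8*N)
(-59 + X(-1 - 1))*(-5) = (-59 + 8*(-1 - 1))*(-5) = (-59 + 8*(-2))*(-5) = (-59 - 16)*(-5) = -75*(-5) = 375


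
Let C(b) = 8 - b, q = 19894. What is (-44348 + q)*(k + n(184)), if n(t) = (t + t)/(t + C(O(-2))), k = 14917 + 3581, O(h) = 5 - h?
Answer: -83693766092/185 ≈ -4.5240e+8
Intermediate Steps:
k = 18498
n(t) = 2*t/(1 + t) (n(t) = (t + t)/(t + (8 - (5 - 1*(-2)))) = (2*t)/(t + (8 - (5 + 2))) = (2*t)/(t + (8 - 1*7)) = (2*t)/(t + (8 - 7)) = (2*t)/(t + 1) = (2*t)/(1 + t) = 2*t/(1 + t))
(-44348 + q)*(k + n(184)) = (-44348 + 19894)*(18498 + 2*184/(1 + 184)) = -24454*(18498 + 2*184/185) = -24454*(18498 + 2*184*(1/185)) = -24454*(18498 + 368/185) = -24454*3422498/185 = -83693766092/185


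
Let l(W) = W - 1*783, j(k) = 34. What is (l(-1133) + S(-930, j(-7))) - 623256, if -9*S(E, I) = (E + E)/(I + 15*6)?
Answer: -1875511/3 ≈ -6.2517e+5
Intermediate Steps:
S(E, I) = -2*E/(9*(90 + I)) (S(E, I) = -(E + E)/(9*(I + 15*6)) = -2*E/(9*(I + 90)) = -2*E/(9*(90 + I)))
l(W) = -783 + W (l(W) = W - 783 = -783 + W)
(l(-1133) + S(-930, j(-7))) - 623256 = ((-783 - 1133) - 2*(-930)/(810 + 9*34)) - 623256 = (-1916 - 2*(-930)/(810 + 306)) - 623256 = (-1916 - 2*(-930)/1116) - 623256 = (-1916 - 2*(-930)*1/1116) - 623256 = (-1916 + 5/3) - 623256 = -5743/3 - 623256 = -1875511/3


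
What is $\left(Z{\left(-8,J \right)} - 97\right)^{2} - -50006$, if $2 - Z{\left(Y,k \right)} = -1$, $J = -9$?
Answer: $58842$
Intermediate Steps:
$Z{\left(Y,k \right)} = 3$ ($Z{\left(Y,k \right)} = 2 - -1 = 2 + 1 = 3$)
$\left(Z{\left(-8,J \right)} - 97\right)^{2} - -50006 = \left(3 - 97\right)^{2} - -50006 = \left(-94\right)^{2} + 50006 = 8836 + 50006 = 58842$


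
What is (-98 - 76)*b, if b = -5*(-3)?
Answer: -2610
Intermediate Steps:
b = 15
(-98 - 76)*b = (-98 - 76)*15 = -174*15 = -2610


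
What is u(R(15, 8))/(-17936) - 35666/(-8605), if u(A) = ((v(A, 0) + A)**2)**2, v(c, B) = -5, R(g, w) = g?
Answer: 34603461/9646205 ≈ 3.5873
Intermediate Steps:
u(A) = (-5 + A)**4 (u(A) = ((-5 + A)**2)**2 = (-5 + A)**4)
u(R(15, 8))/(-17936) - 35666/(-8605) = (-5 + 15)**4/(-17936) - 35666/(-8605) = 10**4*(-1/17936) - 35666*(-1/8605) = 10000*(-1/17936) + 35666/8605 = -625/1121 + 35666/8605 = 34603461/9646205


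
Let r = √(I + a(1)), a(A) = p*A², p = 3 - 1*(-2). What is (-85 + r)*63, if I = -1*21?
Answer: -5355 + 252*I ≈ -5355.0 + 252.0*I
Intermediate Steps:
I = -21
p = 5 (p = 3 + 2 = 5)
a(A) = 5*A²
r = 4*I (r = √(-21 + 5*1²) = √(-21 + 5*1) = √(-21 + 5) = √(-16) = 4*I ≈ 4.0*I)
(-85 + r)*63 = (-85 + 4*I)*63 = -5355 + 252*I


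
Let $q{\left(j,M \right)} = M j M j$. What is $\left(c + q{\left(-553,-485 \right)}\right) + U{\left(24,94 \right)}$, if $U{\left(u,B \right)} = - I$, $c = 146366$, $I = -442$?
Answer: $71934068833$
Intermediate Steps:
$U{\left(u,B \right)} = 442$ ($U{\left(u,B \right)} = \left(-1\right) \left(-442\right) = 442$)
$q{\left(j,M \right)} = M^{2} j^{2}$ ($q{\left(j,M \right)} = j M^{2} j = M^{2} j^{2}$)
$\left(c + q{\left(-553,-485 \right)}\right) + U{\left(24,94 \right)} = \left(146366 + \left(-485\right)^{2} \left(-553\right)^{2}\right) + 442 = \left(146366 + 235225 \cdot 305809\right) + 442 = \left(146366 + 71933922025\right) + 442 = 71934068391 + 442 = 71934068833$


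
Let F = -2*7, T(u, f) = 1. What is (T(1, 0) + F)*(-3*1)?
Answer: 39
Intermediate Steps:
F = -14
(T(1, 0) + F)*(-3*1) = (1 - 14)*(-3*1) = -13*(-3) = 39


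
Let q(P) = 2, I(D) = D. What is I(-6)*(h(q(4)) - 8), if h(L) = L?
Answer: 36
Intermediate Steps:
I(-6)*(h(q(4)) - 8) = -6*(2 - 8) = -6*(-6) = 36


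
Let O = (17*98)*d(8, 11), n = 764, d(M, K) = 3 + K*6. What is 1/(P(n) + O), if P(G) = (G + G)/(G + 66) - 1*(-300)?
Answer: 415/47831174 ≈ 8.6763e-6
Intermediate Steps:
d(M, K) = 3 + 6*K
P(G) = 300 + 2*G/(66 + G) (P(G) = (2*G)/(66 + G) + 300 = 2*G/(66 + G) + 300 = 300 + 2*G/(66 + G))
O = 114954 (O = (17*98)*(3 + 6*11) = 1666*(3 + 66) = 1666*69 = 114954)
1/(P(n) + O) = 1/(2*(9900 + 151*764)/(66 + 764) + 114954) = 1/(2*(9900 + 115364)/830 + 114954) = 1/(2*(1/830)*125264 + 114954) = 1/(125264/415 + 114954) = 1/(47831174/415) = 415/47831174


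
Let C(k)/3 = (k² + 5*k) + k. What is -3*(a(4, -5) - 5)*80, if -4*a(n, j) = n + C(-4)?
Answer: 0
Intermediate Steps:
C(k) = 3*k² + 18*k (C(k) = 3*((k² + 5*k) + k) = 3*(k² + 6*k) = 3*k² + 18*k)
a(n, j) = 6 - n/4 (a(n, j) = -(n + 3*(-4)*(6 - 4))/4 = -(n + 3*(-4)*2)/4 = -(n - 24)/4 = -(-24 + n)/4 = 6 - n/4)
-3*(a(4, -5) - 5)*80 = -3*((6 - ¼*4) - 5)*80 = -3*((6 - 1) - 5)*80 = -3*(5 - 5)*80 = -3*0*80 = 0*80 = 0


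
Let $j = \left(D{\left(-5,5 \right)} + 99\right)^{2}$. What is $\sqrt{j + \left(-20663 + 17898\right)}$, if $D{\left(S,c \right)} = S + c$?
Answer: $2 \sqrt{1759} \approx 83.881$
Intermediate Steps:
$j = 9801$ ($j = \left(\left(-5 + 5\right) + 99\right)^{2} = \left(0 + 99\right)^{2} = 99^{2} = 9801$)
$\sqrt{j + \left(-20663 + 17898\right)} = \sqrt{9801 + \left(-20663 + 17898\right)} = \sqrt{9801 - 2765} = \sqrt{7036} = 2 \sqrt{1759}$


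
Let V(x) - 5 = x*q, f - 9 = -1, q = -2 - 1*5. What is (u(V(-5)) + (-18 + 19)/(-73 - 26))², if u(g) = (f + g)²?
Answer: 52027329025/9801 ≈ 5.3084e+6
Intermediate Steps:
q = -7 (q = -2 - 5 = -7)
f = 8 (f = 9 - 1 = 8)
V(x) = 5 - 7*x (V(x) = 5 + x*(-7) = 5 - 7*x)
u(g) = (8 + g)²
(u(V(-5)) + (-18 + 19)/(-73 - 26))² = ((8 + (5 - 7*(-5)))² + (-18 + 19)/(-73 - 26))² = ((8 + (5 + 35))² + 1/(-99))² = ((8 + 40)² + 1*(-1/99))² = (48² - 1/99)² = (2304 - 1/99)² = (228095/99)² = 52027329025/9801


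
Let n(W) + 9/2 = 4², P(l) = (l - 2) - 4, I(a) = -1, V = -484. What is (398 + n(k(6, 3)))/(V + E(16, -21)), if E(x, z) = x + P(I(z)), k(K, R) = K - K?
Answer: -819/950 ≈ -0.86211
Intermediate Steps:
k(K, R) = 0
P(l) = -6 + l (P(l) = (-2 + l) - 4 = -6 + l)
E(x, z) = -7 + x (E(x, z) = x + (-6 - 1) = x - 7 = -7 + x)
n(W) = 23/2 (n(W) = -9/2 + 4² = -9/2 + 16 = 23/2)
(398 + n(k(6, 3)))/(V + E(16, -21)) = (398 + 23/2)/(-484 + (-7 + 16)) = 819/(2*(-484 + 9)) = (819/2)/(-475) = (819/2)*(-1/475) = -819/950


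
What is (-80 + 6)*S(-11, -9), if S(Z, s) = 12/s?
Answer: 296/3 ≈ 98.667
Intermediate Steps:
(-80 + 6)*S(-11, -9) = (-80 + 6)*(12/(-9)) = -888*(-1)/9 = -74*(-4/3) = 296/3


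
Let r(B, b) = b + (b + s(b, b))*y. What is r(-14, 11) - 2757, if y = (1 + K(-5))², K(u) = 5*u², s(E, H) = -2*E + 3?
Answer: -129754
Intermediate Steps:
s(E, H) = 3 - 2*E
y = 15876 (y = (1 + 5*(-5)²)² = (1 + 5*25)² = (1 + 125)² = 126² = 15876)
r(B, b) = 47628 - 15875*b (r(B, b) = b + (b + (3 - 2*b))*15876 = b + (3 - b)*15876 = b + (47628 - 15876*b) = 47628 - 15875*b)
r(-14, 11) - 2757 = (47628 - 15875*11) - 2757 = (47628 - 174625) - 2757 = -126997 - 2757 = -129754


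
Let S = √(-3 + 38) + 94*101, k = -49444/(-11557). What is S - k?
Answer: 109672714/11557 + √35 ≈ 9495.6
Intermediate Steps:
k = 49444/11557 (k = -49444*(-1/11557) = 49444/11557 ≈ 4.2783)
S = 9494 + √35 (S = √35 + 9494 = 9494 + √35 ≈ 9499.9)
S - k = (9494 + √35) - 1*49444/11557 = (9494 + √35) - 49444/11557 = 109672714/11557 + √35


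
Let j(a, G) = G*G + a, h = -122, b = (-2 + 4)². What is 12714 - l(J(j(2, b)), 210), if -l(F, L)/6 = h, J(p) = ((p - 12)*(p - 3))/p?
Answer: 11982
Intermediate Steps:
b = 4 (b = 2² = 4)
j(a, G) = a + G² (j(a, G) = G² + a = a + G²)
J(p) = (-12 + p)*(-3 + p)/p (J(p) = ((-12 + p)*(-3 + p))/p = (-12 + p)*(-3 + p)/p)
l(F, L) = 732 (l(F, L) = -6*(-122) = 732)
12714 - l(J(j(2, b)), 210) = 12714 - 1*732 = 12714 - 732 = 11982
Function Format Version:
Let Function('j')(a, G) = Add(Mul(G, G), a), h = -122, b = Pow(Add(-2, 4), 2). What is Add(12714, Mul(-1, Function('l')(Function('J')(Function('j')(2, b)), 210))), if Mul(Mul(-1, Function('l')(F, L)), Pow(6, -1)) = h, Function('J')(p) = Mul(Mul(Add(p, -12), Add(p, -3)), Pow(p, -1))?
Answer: 11982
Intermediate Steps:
b = 4 (b = Pow(2, 2) = 4)
Function('j')(a, G) = Add(a, Pow(G, 2)) (Function('j')(a, G) = Add(Pow(G, 2), a) = Add(a, Pow(G, 2)))
Function('J')(p) = Mul(Pow(p, -1), Add(-12, p), Add(-3, p)) (Function('J')(p) = Mul(Mul(Add(-12, p), Add(-3, p)), Pow(p, -1)) = Mul(Pow(p, -1), Add(-12, p), Add(-3, p)))
Function('l')(F, L) = 732 (Function('l')(F, L) = Mul(-6, -122) = 732)
Add(12714, Mul(-1, Function('l')(Function('J')(Function('j')(2, b)), 210))) = Add(12714, Mul(-1, 732)) = Add(12714, -732) = 11982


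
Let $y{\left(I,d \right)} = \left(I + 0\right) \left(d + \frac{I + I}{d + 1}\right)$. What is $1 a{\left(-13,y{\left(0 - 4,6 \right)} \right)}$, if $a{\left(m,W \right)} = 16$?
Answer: $16$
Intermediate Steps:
$y{\left(I,d \right)} = I \left(d + \frac{2 I}{1 + d}\right)$
$1 a{\left(-13,y{\left(0 - 4,6 \right)} \right)} = 1 \cdot 16 = 16$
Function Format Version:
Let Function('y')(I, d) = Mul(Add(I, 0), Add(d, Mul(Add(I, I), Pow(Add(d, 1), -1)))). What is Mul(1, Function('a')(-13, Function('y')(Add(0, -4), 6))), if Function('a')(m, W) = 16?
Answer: 16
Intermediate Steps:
Function('y')(I, d) = Mul(I, Add(d, Mul(2, I, Pow(Add(1, d), -1)))) (Function('y')(I, d) = Mul(I, Add(d, Mul(Mul(2, I), Pow(Add(1, d), -1)))) = Mul(I, Add(d, Mul(2, I, Pow(Add(1, d), -1)))))
Mul(1, Function('a')(-13, Function('y')(Add(0, -4), 6))) = Mul(1, 16) = 16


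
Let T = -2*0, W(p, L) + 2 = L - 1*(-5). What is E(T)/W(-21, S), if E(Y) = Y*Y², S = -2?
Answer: 0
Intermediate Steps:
W(p, L) = 3 + L (W(p, L) = -2 + (L - 1*(-5)) = -2 + (L + 5) = -2 + (5 + L) = 3 + L)
T = 0
E(Y) = Y³
E(T)/W(-21, S) = 0³/(3 - 2) = 0/1 = 0*1 = 0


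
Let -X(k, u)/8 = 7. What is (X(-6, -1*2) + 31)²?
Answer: 625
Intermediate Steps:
X(k, u) = -56 (X(k, u) = -8*7 = -56)
(X(-6, -1*2) + 31)² = (-56 + 31)² = (-25)² = 625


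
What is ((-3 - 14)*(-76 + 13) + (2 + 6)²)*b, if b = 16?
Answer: 18160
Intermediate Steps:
((-3 - 14)*(-76 + 13) + (2 + 6)²)*b = ((-3 - 14)*(-76 + 13) + (2 + 6)²)*16 = (-17*(-63) + 8²)*16 = (1071 + 64)*16 = 1135*16 = 18160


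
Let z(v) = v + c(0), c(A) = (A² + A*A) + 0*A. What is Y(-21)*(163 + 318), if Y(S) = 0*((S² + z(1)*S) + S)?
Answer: 0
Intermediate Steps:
c(A) = 2*A² (c(A) = (A² + A²) + 0 = 2*A² + 0 = 2*A²)
z(v) = v (z(v) = v + 2*0² = v + 2*0 = v + 0 = v)
Y(S) = 0 (Y(S) = 0*((S² + 1*S) + S) = 0*((S² + S) + S) = 0*((S + S²) + S) = 0*(S² + 2*S) = 0)
Y(-21)*(163 + 318) = 0*(163 + 318) = 0*481 = 0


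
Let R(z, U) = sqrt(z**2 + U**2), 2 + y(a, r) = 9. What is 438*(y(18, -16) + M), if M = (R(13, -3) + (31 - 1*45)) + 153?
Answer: 63948 + 438*sqrt(178) ≈ 69792.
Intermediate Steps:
y(a, r) = 7 (y(a, r) = -2 + 9 = 7)
R(z, U) = sqrt(U**2 + z**2)
M = 139 + sqrt(178) (M = (sqrt((-3)**2 + 13**2) + (31 - 1*45)) + 153 = (sqrt(9 + 169) + (31 - 45)) + 153 = (sqrt(178) - 14) + 153 = (-14 + sqrt(178)) + 153 = 139 + sqrt(178) ≈ 152.34)
438*(y(18, -16) + M) = 438*(7 + (139 + sqrt(178))) = 438*(146 + sqrt(178)) = 63948 + 438*sqrt(178)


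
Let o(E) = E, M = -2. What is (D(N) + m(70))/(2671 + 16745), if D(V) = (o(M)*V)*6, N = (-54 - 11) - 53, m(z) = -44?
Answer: 343/4854 ≈ 0.070663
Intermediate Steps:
N = -118 (N = -65 - 53 = -118)
D(V) = -12*V (D(V) = -2*V*6 = -12*V)
(D(N) + m(70))/(2671 + 16745) = (-12*(-118) - 44)/(2671 + 16745) = (1416 - 44)/19416 = 1372*(1/19416) = 343/4854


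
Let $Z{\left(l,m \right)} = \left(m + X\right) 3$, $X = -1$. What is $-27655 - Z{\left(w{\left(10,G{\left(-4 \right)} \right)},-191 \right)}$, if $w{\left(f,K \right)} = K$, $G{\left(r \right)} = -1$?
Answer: $-27079$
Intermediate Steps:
$Z{\left(l,m \right)} = -3 + 3 m$ ($Z{\left(l,m \right)} = \left(m - 1\right) 3 = \left(-1 + m\right) 3 = -3 + 3 m$)
$-27655 - Z{\left(w{\left(10,G{\left(-4 \right)} \right)},-191 \right)} = -27655 - \left(-3 + 3 \left(-191\right)\right) = -27655 - \left(-3 - 573\right) = -27655 - -576 = -27655 + 576 = -27079$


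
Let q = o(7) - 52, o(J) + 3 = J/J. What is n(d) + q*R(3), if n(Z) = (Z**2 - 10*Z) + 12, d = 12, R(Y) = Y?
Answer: -126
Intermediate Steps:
o(J) = -2 (o(J) = -3 + J/J = -3 + 1 = -2)
q = -54 (q = -2 - 52 = -54)
n(Z) = 12 + Z**2 - 10*Z
n(d) + q*R(3) = (12 + 12**2 - 10*12) - 54*3 = (12 + 144 - 120) - 162 = 36 - 162 = -126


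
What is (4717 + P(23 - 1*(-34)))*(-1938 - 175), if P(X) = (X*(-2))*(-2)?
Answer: -10448785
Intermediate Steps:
P(X) = 4*X (P(X) = -2*X*(-2) = 4*X)
(4717 + P(23 - 1*(-34)))*(-1938 - 175) = (4717 + 4*(23 - 1*(-34)))*(-1938 - 175) = (4717 + 4*(23 + 34))*(-2113) = (4717 + 4*57)*(-2113) = (4717 + 228)*(-2113) = 4945*(-2113) = -10448785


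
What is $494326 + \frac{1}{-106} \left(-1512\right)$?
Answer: $\frac{26200034}{53} \approx 4.9434 \cdot 10^{5}$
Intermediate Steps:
$494326 + \frac{1}{-106} \left(-1512\right) = 494326 - - \frac{756}{53} = 494326 + \frac{756}{53} = \frac{26200034}{53}$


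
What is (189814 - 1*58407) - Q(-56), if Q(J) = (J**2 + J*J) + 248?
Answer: 124887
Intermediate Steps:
Q(J) = 248 + 2*J**2 (Q(J) = (J**2 + J**2) + 248 = 2*J**2 + 248 = 248 + 2*J**2)
(189814 - 1*58407) - Q(-56) = (189814 - 1*58407) - (248 + 2*(-56)**2) = (189814 - 58407) - (248 + 2*3136) = 131407 - (248 + 6272) = 131407 - 1*6520 = 131407 - 6520 = 124887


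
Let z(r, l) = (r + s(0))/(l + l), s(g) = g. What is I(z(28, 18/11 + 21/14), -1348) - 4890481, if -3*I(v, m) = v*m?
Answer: -1011914383/207 ≈ -4.8885e+6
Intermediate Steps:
z(r, l) = r/(2*l) (z(r, l) = (r + 0)/(l + l) = r/((2*l)) = r*(1/(2*l)) = r/(2*l))
I(v, m) = -m*v/3 (I(v, m) = -v*m/3 = -m*v/3)
I(z(28, 18/11 + 21/14), -1348) - 4890481 = -1/3*(-1348)*(1/2)*28/(18/11 + 21/14) - 4890481 = -1/3*(-1348)*(1/2)*28/(18*(1/11) + 21*(1/14)) - 4890481 = -1/3*(-1348)*(1/2)*28/(18/11 + 3/2) - 4890481 = -1/3*(-1348)*(1/2)*28/(69/22) - 4890481 = -1/3*(-1348)*(1/2)*28*(22/69) - 4890481 = -1/3*(-1348)*308/69 - 4890481 = 415184/207 - 4890481 = -1011914383/207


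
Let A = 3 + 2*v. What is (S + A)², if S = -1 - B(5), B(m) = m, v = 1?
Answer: 1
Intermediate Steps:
A = 5 (A = 3 + 2*1 = 3 + 2 = 5)
S = -6 (S = -1 - 1*5 = -1 - 5 = -6)
(S + A)² = (-6 + 5)² = (-1)² = 1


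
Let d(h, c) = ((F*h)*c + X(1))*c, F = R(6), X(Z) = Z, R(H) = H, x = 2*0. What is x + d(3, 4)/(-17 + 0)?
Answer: -292/17 ≈ -17.176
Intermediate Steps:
x = 0
F = 6
d(h, c) = c*(1 + 6*c*h) (d(h, c) = ((6*h)*c + 1)*c = (6*c*h + 1)*c = (1 + 6*c*h)*c = c*(1 + 6*c*h))
x + d(3, 4)/(-17 + 0) = 0 + (4*(1 + 6*4*3))/(-17 + 0) = 0 + (4*(1 + 72))/(-17) = 0 - 4*73/17 = 0 - 1/17*292 = 0 - 292/17 = -292/17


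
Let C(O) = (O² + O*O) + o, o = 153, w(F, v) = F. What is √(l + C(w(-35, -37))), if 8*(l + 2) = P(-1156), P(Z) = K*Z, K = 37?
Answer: 17*I*√38/2 ≈ 52.398*I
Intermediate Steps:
P(Z) = 37*Z
l = -10697/2 (l = -2 + (37*(-1156))/8 = -2 + (⅛)*(-42772) = -2 - 10693/2 = -10697/2 ≈ -5348.5)
C(O) = 153 + 2*O² (C(O) = (O² + O*O) + 153 = (O² + O²) + 153 = 2*O² + 153 = 153 + 2*O²)
√(l + C(w(-35, -37))) = √(-10697/2 + (153 + 2*(-35)²)) = √(-10697/2 + (153 + 2*1225)) = √(-10697/2 + (153 + 2450)) = √(-10697/2 + 2603) = √(-5491/2) = 17*I*√38/2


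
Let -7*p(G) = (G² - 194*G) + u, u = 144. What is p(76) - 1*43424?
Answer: -295144/7 ≈ -42163.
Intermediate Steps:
p(G) = -144/7 - G²/7 + 194*G/7 (p(G) = -((G² - 194*G) + 144)/7 = -(144 + G² - 194*G)/7 = -144/7 - G²/7 + 194*G/7)
p(76) - 1*43424 = (-144/7 - ⅐*76² + (194/7)*76) - 1*43424 = (-144/7 - ⅐*5776 + 14744/7) - 43424 = (-144/7 - 5776/7 + 14744/7) - 43424 = 8824/7 - 43424 = -295144/7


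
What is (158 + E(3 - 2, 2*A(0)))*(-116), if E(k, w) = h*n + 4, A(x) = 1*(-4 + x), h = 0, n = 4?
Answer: -18792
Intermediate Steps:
A(x) = -4 + x
E(k, w) = 4 (E(k, w) = 0*4 + 4 = 0 + 4 = 4)
(158 + E(3 - 2, 2*A(0)))*(-116) = (158 + 4)*(-116) = 162*(-116) = -18792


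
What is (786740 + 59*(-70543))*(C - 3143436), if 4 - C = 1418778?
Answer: 15398813726370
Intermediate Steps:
C = -1418774 (C = 4 - 1*1418778 = 4 - 1418778 = -1418774)
(786740 + 59*(-70543))*(C - 3143436) = (786740 + 59*(-70543))*(-1418774 - 3143436) = (786740 - 4162037)*(-4562210) = -3375297*(-4562210) = 15398813726370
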